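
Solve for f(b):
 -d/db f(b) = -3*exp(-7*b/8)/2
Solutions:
 f(b) = C1 - 12*exp(-7*b/8)/7


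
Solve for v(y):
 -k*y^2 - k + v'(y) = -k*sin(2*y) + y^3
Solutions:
 v(y) = C1 + k*y^3/3 + k*y + k*cos(2*y)/2 + y^4/4


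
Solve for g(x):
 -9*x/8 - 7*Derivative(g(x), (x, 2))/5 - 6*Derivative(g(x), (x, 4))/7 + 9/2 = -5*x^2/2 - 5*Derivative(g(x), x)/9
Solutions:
 g(x) = C1 + C2*exp(70^(1/3)*x*(-(125 + sqrt(39635))^(1/3) + 7*70^(1/3)/(125 + sqrt(39635))^(1/3))/60)*sin(sqrt(3)*70^(1/3)*x*(7*70^(1/3)/(125 + sqrt(39635))^(1/3) + (125 + sqrt(39635))^(1/3))/60) + C3*exp(70^(1/3)*x*(-(125 + sqrt(39635))^(1/3) + 7*70^(1/3)/(125 + sqrt(39635))^(1/3))/60)*cos(sqrt(3)*70^(1/3)*x*(7*70^(1/3)/(125 + sqrt(39635))^(1/3) + (125 + sqrt(39635))^(1/3))/60) + C4*exp(-70^(1/3)*x*(-(125 + sqrt(39635))^(1/3) + 7*70^(1/3)/(125 + sqrt(39635))^(1/3))/30) - 3*x^3/2 - 4131*x^2/400 - 300753*x/5000


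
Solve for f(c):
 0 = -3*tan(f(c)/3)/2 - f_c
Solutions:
 f(c) = -3*asin(C1*exp(-c/2)) + 3*pi
 f(c) = 3*asin(C1*exp(-c/2))


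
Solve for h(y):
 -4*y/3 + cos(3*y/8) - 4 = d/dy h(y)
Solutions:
 h(y) = C1 - 2*y^2/3 - 4*y + 8*sin(3*y/8)/3


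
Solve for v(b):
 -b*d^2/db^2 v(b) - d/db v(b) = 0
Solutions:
 v(b) = C1 + C2*log(b)


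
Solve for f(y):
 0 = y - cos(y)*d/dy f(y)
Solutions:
 f(y) = C1 + Integral(y/cos(y), y)


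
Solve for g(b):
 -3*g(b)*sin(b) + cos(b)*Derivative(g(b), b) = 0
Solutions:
 g(b) = C1/cos(b)^3


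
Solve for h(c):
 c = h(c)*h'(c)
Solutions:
 h(c) = -sqrt(C1 + c^2)
 h(c) = sqrt(C1 + c^2)


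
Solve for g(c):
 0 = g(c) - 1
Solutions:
 g(c) = 1


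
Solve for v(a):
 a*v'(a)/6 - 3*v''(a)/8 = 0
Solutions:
 v(a) = C1 + C2*erfi(sqrt(2)*a/3)


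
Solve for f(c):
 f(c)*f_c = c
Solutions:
 f(c) = -sqrt(C1 + c^2)
 f(c) = sqrt(C1 + c^2)


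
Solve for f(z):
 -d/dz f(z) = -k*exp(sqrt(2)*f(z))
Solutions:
 f(z) = sqrt(2)*(2*log(-1/(C1 + k*z)) - log(2))/4


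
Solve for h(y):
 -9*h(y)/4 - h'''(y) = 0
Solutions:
 h(y) = C3*exp(-2^(1/3)*3^(2/3)*y/2) + (C1*sin(3*2^(1/3)*3^(1/6)*y/4) + C2*cos(3*2^(1/3)*3^(1/6)*y/4))*exp(2^(1/3)*3^(2/3)*y/4)


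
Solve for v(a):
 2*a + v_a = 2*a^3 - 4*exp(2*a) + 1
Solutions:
 v(a) = C1 + a^4/2 - a^2 + a - 2*exp(2*a)


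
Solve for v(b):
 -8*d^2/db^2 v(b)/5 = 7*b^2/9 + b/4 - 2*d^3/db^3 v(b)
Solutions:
 v(b) = C1 + C2*b + C3*exp(4*b/5) - 35*b^4/864 - 395*b^3/1728 - 1975*b^2/2304


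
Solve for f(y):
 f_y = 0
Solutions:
 f(y) = C1


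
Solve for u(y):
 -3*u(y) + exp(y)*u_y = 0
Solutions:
 u(y) = C1*exp(-3*exp(-y))


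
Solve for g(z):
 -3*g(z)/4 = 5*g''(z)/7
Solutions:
 g(z) = C1*sin(sqrt(105)*z/10) + C2*cos(sqrt(105)*z/10)


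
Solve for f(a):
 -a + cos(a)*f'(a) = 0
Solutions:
 f(a) = C1 + Integral(a/cos(a), a)


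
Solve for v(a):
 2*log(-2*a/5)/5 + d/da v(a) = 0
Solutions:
 v(a) = C1 - 2*a*log(-a)/5 + 2*a*(-log(2) + 1 + log(5))/5


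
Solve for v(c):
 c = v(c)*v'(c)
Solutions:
 v(c) = -sqrt(C1 + c^2)
 v(c) = sqrt(C1 + c^2)


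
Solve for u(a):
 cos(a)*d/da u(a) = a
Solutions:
 u(a) = C1 + Integral(a/cos(a), a)


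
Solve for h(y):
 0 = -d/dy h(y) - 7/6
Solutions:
 h(y) = C1 - 7*y/6


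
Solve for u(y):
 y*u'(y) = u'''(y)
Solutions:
 u(y) = C1 + Integral(C2*airyai(y) + C3*airybi(y), y)


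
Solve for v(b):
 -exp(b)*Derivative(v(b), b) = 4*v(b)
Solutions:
 v(b) = C1*exp(4*exp(-b))


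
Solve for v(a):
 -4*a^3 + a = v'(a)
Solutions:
 v(a) = C1 - a^4 + a^2/2


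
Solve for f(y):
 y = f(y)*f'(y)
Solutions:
 f(y) = -sqrt(C1 + y^2)
 f(y) = sqrt(C1 + y^2)


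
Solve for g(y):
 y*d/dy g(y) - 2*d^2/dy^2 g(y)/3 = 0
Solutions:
 g(y) = C1 + C2*erfi(sqrt(3)*y/2)


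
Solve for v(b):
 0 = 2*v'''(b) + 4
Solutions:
 v(b) = C1 + C2*b + C3*b^2 - b^3/3


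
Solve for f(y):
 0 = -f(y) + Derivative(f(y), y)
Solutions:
 f(y) = C1*exp(y)


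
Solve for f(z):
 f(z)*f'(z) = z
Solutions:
 f(z) = -sqrt(C1 + z^2)
 f(z) = sqrt(C1 + z^2)


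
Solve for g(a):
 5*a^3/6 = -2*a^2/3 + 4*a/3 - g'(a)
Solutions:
 g(a) = C1 - 5*a^4/24 - 2*a^3/9 + 2*a^2/3


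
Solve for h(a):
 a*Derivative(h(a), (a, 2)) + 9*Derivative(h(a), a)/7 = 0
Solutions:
 h(a) = C1 + C2/a^(2/7)


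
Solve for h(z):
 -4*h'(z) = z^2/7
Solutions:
 h(z) = C1 - z^3/84


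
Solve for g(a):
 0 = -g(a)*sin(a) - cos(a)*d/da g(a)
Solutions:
 g(a) = C1*cos(a)


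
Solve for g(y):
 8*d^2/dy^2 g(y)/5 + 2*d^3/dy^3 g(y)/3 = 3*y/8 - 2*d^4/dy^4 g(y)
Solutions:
 g(y) = C1 + C2*y + 5*y^3/128 - 25*y^2/512 + (C3*sin(sqrt(695)*y/30) + C4*cos(sqrt(695)*y/30))*exp(-y/6)


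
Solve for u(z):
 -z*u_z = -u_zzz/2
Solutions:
 u(z) = C1 + Integral(C2*airyai(2^(1/3)*z) + C3*airybi(2^(1/3)*z), z)


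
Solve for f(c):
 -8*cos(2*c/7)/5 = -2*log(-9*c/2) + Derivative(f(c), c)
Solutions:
 f(c) = C1 + 2*c*log(-c) - 2*c - 2*c*log(2) + 4*c*log(3) - 28*sin(2*c/7)/5


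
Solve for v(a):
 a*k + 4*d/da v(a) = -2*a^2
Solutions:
 v(a) = C1 - a^3/6 - a^2*k/8


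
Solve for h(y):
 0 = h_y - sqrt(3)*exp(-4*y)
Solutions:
 h(y) = C1 - sqrt(3)*exp(-4*y)/4


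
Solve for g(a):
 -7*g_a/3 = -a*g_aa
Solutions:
 g(a) = C1 + C2*a^(10/3)


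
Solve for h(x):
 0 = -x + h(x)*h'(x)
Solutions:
 h(x) = -sqrt(C1 + x^2)
 h(x) = sqrt(C1 + x^2)


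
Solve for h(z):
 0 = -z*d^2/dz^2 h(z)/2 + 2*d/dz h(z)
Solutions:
 h(z) = C1 + C2*z^5


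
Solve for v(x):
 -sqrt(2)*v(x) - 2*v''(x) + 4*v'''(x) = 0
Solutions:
 v(x) = C1*exp(x*(-(1 + 27*sqrt(2) + sqrt(-1 + (1 + 27*sqrt(2))^2))^(1/3) - 1/(1 + 27*sqrt(2) + sqrt(-1 + (1 + 27*sqrt(2))^2))^(1/3) + 2)/12)*sin(sqrt(3)*x*(-(1 + 27*sqrt(2) + sqrt(-1 + (1 + 27*sqrt(2))^2))^(1/3) + (1 + 27*sqrt(2) + sqrt(-1 + (1 + 27*sqrt(2))^2))^(-1/3))/12) + C2*exp(x*(-(1 + 27*sqrt(2) + sqrt(-1 + (1 + 27*sqrt(2))^2))^(1/3) - 1/(1 + 27*sqrt(2) + sqrt(-1 + (1 + 27*sqrt(2))^2))^(1/3) + 2)/12)*cos(sqrt(3)*x*(-(1 + 27*sqrt(2) + sqrt(-1 + (1 + 27*sqrt(2))^2))^(1/3) + (1 + 27*sqrt(2) + sqrt(-1 + (1 + 27*sqrt(2))^2))^(-1/3))/12) + C3*exp(x*((1 + 27*sqrt(2) + sqrt(-1 + (1 + 27*sqrt(2))^2))^(-1/3) + 1 + (1 + 27*sqrt(2) + sqrt(-1 + (1 + 27*sqrt(2))^2))^(1/3))/6)


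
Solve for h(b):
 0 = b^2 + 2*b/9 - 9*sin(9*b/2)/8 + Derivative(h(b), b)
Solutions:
 h(b) = C1 - b^3/3 - b^2/9 - cos(9*b/2)/4


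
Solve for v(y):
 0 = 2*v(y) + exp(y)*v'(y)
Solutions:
 v(y) = C1*exp(2*exp(-y))


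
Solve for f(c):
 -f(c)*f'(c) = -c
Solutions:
 f(c) = -sqrt(C1 + c^2)
 f(c) = sqrt(C1 + c^2)


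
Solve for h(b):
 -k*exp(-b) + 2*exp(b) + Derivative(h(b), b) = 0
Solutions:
 h(b) = C1 - k*exp(-b) - 2*exp(b)


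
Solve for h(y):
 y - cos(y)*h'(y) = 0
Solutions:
 h(y) = C1 + Integral(y/cos(y), y)


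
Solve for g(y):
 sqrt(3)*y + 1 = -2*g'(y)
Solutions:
 g(y) = C1 - sqrt(3)*y^2/4 - y/2


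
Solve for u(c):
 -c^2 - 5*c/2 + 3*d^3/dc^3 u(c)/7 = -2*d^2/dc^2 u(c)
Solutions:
 u(c) = C1 + C2*c + C3*exp(-14*c/3) + c^4/24 + 29*c^3/168 - 87*c^2/784


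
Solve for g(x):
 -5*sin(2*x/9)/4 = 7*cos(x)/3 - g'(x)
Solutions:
 g(x) = C1 + 7*sin(x)/3 - 45*cos(2*x/9)/8


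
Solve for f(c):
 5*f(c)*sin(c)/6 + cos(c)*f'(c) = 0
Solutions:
 f(c) = C1*cos(c)^(5/6)


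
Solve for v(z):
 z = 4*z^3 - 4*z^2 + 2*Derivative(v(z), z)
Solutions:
 v(z) = C1 - z^4/2 + 2*z^3/3 + z^2/4


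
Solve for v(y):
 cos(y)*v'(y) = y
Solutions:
 v(y) = C1 + Integral(y/cos(y), y)


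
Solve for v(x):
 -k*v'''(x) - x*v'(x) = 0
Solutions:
 v(x) = C1 + Integral(C2*airyai(x*(-1/k)^(1/3)) + C3*airybi(x*(-1/k)^(1/3)), x)


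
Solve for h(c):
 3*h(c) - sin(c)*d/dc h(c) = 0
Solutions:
 h(c) = C1*(cos(c) - 1)^(3/2)/(cos(c) + 1)^(3/2)


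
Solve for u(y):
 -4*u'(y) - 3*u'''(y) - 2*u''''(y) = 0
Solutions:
 u(y) = C1 + C4*exp(-2*y) + (C2*sin(sqrt(15)*y/4) + C3*cos(sqrt(15)*y/4))*exp(y/4)


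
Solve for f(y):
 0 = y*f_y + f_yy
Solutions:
 f(y) = C1 + C2*erf(sqrt(2)*y/2)


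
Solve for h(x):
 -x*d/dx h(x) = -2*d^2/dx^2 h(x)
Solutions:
 h(x) = C1 + C2*erfi(x/2)


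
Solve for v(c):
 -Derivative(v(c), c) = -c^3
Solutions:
 v(c) = C1 + c^4/4


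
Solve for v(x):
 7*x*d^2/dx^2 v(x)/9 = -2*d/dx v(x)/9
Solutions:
 v(x) = C1 + C2*x^(5/7)


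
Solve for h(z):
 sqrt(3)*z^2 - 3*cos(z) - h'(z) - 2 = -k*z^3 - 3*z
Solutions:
 h(z) = C1 + k*z^4/4 + sqrt(3)*z^3/3 + 3*z^2/2 - 2*z - 3*sin(z)


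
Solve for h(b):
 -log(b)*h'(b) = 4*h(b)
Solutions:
 h(b) = C1*exp(-4*li(b))


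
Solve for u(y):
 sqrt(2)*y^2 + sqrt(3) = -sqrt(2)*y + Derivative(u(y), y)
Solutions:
 u(y) = C1 + sqrt(2)*y^3/3 + sqrt(2)*y^2/2 + sqrt(3)*y


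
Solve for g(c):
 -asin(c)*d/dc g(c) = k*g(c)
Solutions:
 g(c) = C1*exp(-k*Integral(1/asin(c), c))


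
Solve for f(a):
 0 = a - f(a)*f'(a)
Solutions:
 f(a) = -sqrt(C1 + a^2)
 f(a) = sqrt(C1 + a^2)


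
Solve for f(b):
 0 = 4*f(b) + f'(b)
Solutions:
 f(b) = C1*exp(-4*b)


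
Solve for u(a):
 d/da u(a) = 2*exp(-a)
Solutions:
 u(a) = C1 - 2*exp(-a)


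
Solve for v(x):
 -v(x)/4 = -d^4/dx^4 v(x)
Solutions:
 v(x) = C1*exp(-sqrt(2)*x/2) + C2*exp(sqrt(2)*x/2) + C3*sin(sqrt(2)*x/2) + C4*cos(sqrt(2)*x/2)


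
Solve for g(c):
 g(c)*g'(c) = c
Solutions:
 g(c) = -sqrt(C1 + c^2)
 g(c) = sqrt(C1 + c^2)


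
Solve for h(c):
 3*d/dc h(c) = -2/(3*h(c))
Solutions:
 h(c) = -sqrt(C1 - 4*c)/3
 h(c) = sqrt(C1 - 4*c)/3


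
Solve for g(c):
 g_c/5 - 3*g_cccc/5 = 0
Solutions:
 g(c) = C1 + C4*exp(3^(2/3)*c/3) + (C2*sin(3^(1/6)*c/2) + C3*cos(3^(1/6)*c/2))*exp(-3^(2/3)*c/6)


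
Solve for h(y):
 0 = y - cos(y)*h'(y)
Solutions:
 h(y) = C1 + Integral(y/cos(y), y)


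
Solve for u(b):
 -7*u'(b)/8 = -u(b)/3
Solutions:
 u(b) = C1*exp(8*b/21)


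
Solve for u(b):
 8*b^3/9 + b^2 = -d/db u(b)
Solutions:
 u(b) = C1 - 2*b^4/9 - b^3/3


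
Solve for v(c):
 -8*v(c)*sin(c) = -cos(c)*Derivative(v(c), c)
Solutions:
 v(c) = C1/cos(c)^8


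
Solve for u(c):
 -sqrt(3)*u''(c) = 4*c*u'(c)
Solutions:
 u(c) = C1 + C2*erf(sqrt(2)*3^(3/4)*c/3)


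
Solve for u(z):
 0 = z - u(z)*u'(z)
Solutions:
 u(z) = -sqrt(C1 + z^2)
 u(z) = sqrt(C1 + z^2)


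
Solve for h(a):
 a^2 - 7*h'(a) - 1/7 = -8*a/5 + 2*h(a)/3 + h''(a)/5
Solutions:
 h(a) = C1*exp(a*(-105 + sqrt(10905))/6) + C2*exp(-a*(sqrt(10905) + 105)/6) + 3*a^2/2 - 291*a/10 + 42621/140


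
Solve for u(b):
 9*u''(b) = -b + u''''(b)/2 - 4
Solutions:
 u(b) = C1 + C2*b + C3*exp(-3*sqrt(2)*b) + C4*exp(3*sqrt(2)*b) - b^3/54 - 2*b^2/9


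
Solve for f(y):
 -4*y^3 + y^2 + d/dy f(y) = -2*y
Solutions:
 f(y) = C1 + y^4 - y^3/3 - y^2


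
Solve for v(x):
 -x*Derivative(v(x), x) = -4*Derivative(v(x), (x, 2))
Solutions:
 v(x) = C1 + C2*erfi(sqrt(2)*x/4)


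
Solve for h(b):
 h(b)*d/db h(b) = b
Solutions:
 h(b) = -sqrt(C1 + b^2)
 h(b) = sqrt(C1 + b^2)


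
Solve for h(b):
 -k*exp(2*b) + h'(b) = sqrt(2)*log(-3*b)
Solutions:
 h(b) = C1 + sqrt(2)*b*log(-b) + sqrt(2)*b*(-1 + log(3)) + k*exp(2*b)/2


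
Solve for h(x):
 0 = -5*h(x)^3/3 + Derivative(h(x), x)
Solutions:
 h(x) = -sqrt(6)*sqrt(-1/(C1 + 5*x))/2
 h(x) = sqrt(6)*sqrt(-1/(C1 + 5*x))/2


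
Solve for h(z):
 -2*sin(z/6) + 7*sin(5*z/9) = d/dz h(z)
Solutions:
 h(z) = C1 + 12*cos(z/6) - 63*cos(5*z/9)/5


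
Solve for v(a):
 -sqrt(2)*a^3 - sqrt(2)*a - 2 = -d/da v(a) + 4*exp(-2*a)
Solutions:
 v(a) = C1 + sqrt(2)*a^4/4 + sqrt(2)*a^2/2 + 2*a - 2*exp(-2*a)


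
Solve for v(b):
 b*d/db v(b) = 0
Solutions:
 v(b) = C1


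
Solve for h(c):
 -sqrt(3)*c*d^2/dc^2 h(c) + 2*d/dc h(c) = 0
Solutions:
 h(c) = C1 + C2*c^(1 + 2*sqrt(3)/3)


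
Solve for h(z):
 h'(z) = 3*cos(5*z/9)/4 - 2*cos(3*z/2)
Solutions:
 h(z) = C1 + 27*sin(5*z/9)/20 - 4*sin(3*z/2)/3


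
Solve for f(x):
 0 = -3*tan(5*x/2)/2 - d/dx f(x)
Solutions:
 f(x) = C1 + 3*log(cos(5*x/2))/5


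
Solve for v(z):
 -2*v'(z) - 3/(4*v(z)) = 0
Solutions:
 v(z) = -sqrt(C1 - 3*z)/2
 v(z) = sqrt(C1 - 3*z)/2


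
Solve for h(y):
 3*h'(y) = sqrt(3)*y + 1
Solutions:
 h(y) = C1 + sqrt(3)*y^2/6 + y/3


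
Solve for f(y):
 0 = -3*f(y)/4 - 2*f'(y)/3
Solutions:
 f(y) = C1*exp(-9*y/8)


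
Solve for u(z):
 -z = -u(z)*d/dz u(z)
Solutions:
 u(z) = -sqrt(C1 + z^2)
 u(z) = sqrt(C1 + z^2)


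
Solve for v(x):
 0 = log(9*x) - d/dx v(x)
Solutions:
 v(x) = C1 + x*log(x) - x + x*log(9)


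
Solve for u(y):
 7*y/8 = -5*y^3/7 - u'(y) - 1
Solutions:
 u(y) = C1 - 5*y^4/28 - 7*y^2/16 - y


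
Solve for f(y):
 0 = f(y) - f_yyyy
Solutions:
 f(y) = C1*exp(-y) + C2*exp(y) + C3*sin(y) + C4*cos(y)


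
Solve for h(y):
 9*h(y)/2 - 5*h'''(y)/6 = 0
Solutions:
 h(y) = C3*exp(3*5^(2/3)*y/5) + (C1*sin(3*sqrt(3)*5^(2/3)*y/10) + C2*cos(3*sqrt(3)*5^(2/3)*y/10))*exp(-3*5^(2/3)*y/10)


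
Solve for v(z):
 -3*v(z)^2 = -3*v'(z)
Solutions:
 v(z) = -1/(C1 + z)


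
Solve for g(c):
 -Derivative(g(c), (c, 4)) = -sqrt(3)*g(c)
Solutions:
 g(c) = C1*exp(-3^(1/8)*c) + C2*exp(3^(1/8)*c) + C3*sin(3^(1/8)*c) + C4*cos(3^(1/8)*c)


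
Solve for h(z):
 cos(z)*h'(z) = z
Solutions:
 h(z) = C1 + Integral(z/cos(z), z)


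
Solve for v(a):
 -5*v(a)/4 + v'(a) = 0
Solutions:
 v(a) = C1*exp(5*a/4)


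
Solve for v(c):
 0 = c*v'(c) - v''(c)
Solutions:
 v(c) = C1 + C2*erfi(sqrt(2)*c/2)


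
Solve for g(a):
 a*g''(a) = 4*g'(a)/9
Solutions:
 g(a) = C1 + C2*a^(13/9)


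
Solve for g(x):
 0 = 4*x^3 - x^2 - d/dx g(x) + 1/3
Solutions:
 g(x) = C1 + x^4 - x^3/3 + x/3


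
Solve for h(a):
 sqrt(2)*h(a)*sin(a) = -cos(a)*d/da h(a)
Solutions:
 h(a) = C1*cos(a)^(sqrt(2))


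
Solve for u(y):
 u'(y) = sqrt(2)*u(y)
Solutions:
 u(y) = C1*exp(sqrt(2)*y)


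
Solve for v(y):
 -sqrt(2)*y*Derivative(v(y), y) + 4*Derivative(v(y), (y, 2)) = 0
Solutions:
 v(y) = C1 + C2*erfi(2^(3/4)*y/4)


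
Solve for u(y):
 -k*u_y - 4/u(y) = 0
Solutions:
 u(y) = -sqrt(C1 - 8*y/k)
 u(y) = sqrt(C1 - 8*y/k)


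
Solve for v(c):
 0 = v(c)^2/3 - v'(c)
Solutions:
 v(c) = -3/(C1 + c)


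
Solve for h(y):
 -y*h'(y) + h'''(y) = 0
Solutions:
 h(y) = C1 + Integral(C2*airyai(y) + C3*airybi(y), y)


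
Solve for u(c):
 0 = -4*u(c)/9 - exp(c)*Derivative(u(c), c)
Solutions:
 u(c) = C1*exp(4*exp(-c)/9)


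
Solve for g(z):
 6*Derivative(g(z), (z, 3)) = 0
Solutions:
 g(z) = C1 + C2*z + C3*z^2


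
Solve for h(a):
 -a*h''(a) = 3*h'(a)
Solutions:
 h(a) = C1 + C2/a^2


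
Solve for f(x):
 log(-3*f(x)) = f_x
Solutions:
 -Integral(1/(log(-_y) + log(3)), (_y, f(x))) = C1 - x


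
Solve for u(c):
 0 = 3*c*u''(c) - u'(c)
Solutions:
 u(c) = C1 + C2*c^(4/3)


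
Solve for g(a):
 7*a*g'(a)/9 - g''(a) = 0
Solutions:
 g(a) = C1 + C2*erfi(sqrt(14)*a/6)


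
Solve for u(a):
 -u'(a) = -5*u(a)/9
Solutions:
 u(a) = C1*exp(5*a/9)


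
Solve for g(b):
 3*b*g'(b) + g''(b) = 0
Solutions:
 g(b) = C1 + C2*erf(sqrt(6)*b/2)


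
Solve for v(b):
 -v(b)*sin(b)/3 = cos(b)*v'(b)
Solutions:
 v(b) = C1*cos(b)^(1/3)


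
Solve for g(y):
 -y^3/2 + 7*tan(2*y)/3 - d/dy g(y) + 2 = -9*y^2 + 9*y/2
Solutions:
 g(y) = C1 - y^4/8 + 3*y^3 - 9*y^2/4 + 2*y - 7*log(cos(2*y))/6


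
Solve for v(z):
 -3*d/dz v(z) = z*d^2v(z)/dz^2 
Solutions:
 v(z) = C1 + C2/z^2


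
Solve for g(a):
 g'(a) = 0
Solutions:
 g(a) = C1


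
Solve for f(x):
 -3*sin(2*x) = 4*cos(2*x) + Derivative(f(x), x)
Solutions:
 f(x) = C1 - 2*sin(2*x) + 3*cos(2*x)/2


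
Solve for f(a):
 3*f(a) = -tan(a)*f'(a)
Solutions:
 f(a) = C1/sin(a)^3


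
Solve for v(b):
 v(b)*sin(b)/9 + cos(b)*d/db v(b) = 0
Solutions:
 v(b) = C1*cos(b)^(1/9)


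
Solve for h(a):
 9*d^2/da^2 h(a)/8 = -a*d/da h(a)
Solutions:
 h(a) = C1 + C2*erf(2*a/3)


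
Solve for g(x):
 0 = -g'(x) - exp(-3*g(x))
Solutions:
 g(x) = log(C1 - 3*x)/3
 g(x) = log((-3^(1/3) - 3^(5/6)*I)*(C1 - x)^(1/3)/2)
 g(x) = log((-3^(1/3) + 3^(5/6)*I)*(C1 - x)^(1/3)/2)


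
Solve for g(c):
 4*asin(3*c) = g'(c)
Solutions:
 g(c) = C1 + 4*c*asin(3*c) + 4*sqrt(1 - 9*c^2)/3


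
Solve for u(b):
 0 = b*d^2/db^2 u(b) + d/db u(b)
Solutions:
 u(b) = C1 + C2*log(b)


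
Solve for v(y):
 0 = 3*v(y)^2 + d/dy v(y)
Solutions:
 v(y) = 1/(C1 + 3*y)


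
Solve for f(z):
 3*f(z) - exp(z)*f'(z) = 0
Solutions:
 f(z) = C1*exp(-3*exp(-z))


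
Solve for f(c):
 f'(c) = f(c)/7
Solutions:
 f(c) = C1*exp(c/7)


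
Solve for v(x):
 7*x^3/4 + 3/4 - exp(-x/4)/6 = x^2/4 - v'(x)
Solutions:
 v(x) = C1 - 7*x^4/16 + x^3/12 - 3*x/4 - 2*exp(-x/4)/3


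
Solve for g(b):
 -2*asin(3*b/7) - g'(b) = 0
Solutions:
 g(b) = C1 - 2*b*asin(3*b/7) - 2*sqrt(49 - 9*b^2)/3


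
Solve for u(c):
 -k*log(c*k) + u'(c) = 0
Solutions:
 u(c) = C1 + c*k*log(c*k) - c*k


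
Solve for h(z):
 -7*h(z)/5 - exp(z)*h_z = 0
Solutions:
 h(z) = C1*exp(7*exp(-z)/5)


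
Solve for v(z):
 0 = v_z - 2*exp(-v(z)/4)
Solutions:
 v(z) = 4*log(C1 + z/2)


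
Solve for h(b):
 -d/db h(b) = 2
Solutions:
 h(b) = C1 - 2*b


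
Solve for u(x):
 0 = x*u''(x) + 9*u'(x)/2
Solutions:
 u(x) = C1 + C2/x^(7/2)


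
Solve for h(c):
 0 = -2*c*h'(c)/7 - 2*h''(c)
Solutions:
 h(c) = C1 + C2*erf(sqrt(14)*c/14)


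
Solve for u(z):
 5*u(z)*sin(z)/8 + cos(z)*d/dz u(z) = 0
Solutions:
 u(z) = C1*cos(z)^(5/8)


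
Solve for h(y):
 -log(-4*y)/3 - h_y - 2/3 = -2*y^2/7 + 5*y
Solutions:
 h(y) = C1 + 2*y^3/21 - 5*y^2/2 - y*log(-y)/3 + y*(-2*log(2) - 1)/3


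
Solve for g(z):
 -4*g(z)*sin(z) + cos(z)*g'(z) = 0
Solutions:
 g(z) = C1/cos(z)^4


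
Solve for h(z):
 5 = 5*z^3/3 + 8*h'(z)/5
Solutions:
 h(z) = C1 - 25*z^4/96 + 25*z/8


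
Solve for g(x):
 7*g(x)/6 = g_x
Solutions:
 g(x) = C1*exp(7*x/6)


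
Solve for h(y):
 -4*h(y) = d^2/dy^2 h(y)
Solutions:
 h(y) = C1*sin(2*y) + C2*cos(2*y)


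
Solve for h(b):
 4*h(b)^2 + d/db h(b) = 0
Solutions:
 h(b) = 1/(C1 + 4*b)


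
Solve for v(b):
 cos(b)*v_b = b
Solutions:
 v(b) = C1 + Integral(b/cos(b), b)


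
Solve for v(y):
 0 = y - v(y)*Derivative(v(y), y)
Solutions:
 v(y) = -sqrt(C1 + y^2)
 v(y) = sqrt(C1 + y^2)


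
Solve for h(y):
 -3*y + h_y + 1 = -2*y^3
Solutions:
 h(y) = C1 - y^4/2 + 3*y^2/2 - y


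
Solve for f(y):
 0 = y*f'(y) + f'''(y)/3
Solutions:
 f(y) = C1 + Integral(C2*airyai(-3^(1/3)*y) + C3*airybi(-3^(1/3)*y), y)


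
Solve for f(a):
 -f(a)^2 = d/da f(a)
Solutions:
 f(a) = 1/(C1 + a)


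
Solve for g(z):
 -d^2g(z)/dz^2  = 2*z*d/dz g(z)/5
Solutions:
 g(z) = C1 + C2*erf(sqrt(5)*z/5)


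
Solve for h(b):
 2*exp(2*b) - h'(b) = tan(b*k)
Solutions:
 h(b) = C1 - Piecewise((-log(cos(b*k))/k, Ne(k, 0)), (0, True)) + exp(2*b)


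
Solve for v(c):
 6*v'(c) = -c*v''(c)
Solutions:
 v(c) = C1 + C2/c^5


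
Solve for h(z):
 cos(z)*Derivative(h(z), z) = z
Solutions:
 h(z) = C1 + Integral(z/cos(z), z)


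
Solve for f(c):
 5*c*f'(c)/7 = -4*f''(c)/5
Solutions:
 f(c) = C1 + C2*erf(5*sqrt(14)*c/28)


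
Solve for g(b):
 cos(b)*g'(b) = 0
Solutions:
 g(b) = C1


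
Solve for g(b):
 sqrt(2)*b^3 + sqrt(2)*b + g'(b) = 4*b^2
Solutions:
 g(b) = C1 - sqrt(2)*b^4/4 + 4*b^3/3 - sqrt(2)*b^2/2


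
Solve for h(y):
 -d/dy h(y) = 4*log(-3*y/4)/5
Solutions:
 h(y) = C1 - 4*y*log(-y)/5 + 4*y*(-log(3) + 1 + 2*log(2))/5


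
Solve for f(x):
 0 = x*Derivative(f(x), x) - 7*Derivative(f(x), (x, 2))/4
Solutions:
 f(x) = C1 + C2*erfi(sqrt(14)*x/7)


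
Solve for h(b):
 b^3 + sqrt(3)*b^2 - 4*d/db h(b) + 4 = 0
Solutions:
 h(b) = C1 + b^4/16 + sqrt(3)*b^3/12 + b


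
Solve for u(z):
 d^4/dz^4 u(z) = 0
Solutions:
 u(z) = C1 + C2*z + C3*z^2 + C4*z^3


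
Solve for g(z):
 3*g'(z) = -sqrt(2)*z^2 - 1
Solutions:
 g(z) = C1 - sqrt(2)*z^3/9 - z/3


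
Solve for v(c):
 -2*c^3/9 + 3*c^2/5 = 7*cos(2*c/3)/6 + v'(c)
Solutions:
 v(c) = C1 - c^4/18 + c^3/5 - 7*sin(2*c/3)/4


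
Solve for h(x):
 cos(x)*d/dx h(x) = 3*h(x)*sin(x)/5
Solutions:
 h(x) = C1/cos(x)^(3/5)


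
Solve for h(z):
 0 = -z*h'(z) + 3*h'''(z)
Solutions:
 h(z) = C1 + Integral(C2*airyai(3^(2/3)*z/3) + C3*airybi(3^(2/3)*z/3), z)


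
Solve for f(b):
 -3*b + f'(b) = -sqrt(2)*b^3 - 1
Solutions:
 f(b) = C1 - sqrt(2)*b^4/4 + 3*b^2/2 - b


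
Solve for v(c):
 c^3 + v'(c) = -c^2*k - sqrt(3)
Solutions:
 v(c) = C1 - c^4/4 - c^3*k/3 - sqrt(3)*c


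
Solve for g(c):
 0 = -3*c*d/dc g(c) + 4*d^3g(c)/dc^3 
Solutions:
 g(c) = C1 + Integral(C2*airyai(6^(1/3)*c/2) + C3*airybi(6^(1/3)*c/2), c)


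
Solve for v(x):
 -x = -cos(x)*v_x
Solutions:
 v(x) = C1 + Integral(x/cos(x), x)


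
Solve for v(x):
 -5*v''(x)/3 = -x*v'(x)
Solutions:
 v(x) = C1 + C2*erfi(sqrt(30)*x/10)


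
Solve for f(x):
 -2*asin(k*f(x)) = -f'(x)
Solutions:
 Integral(1/asin(_y*k), (_y, f(x))) = C1 + 2*x


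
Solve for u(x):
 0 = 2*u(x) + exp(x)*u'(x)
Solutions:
 u(x) = C1*exp(2*exp(-x))


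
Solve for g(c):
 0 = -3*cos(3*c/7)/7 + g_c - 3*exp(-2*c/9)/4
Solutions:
 g(c) = C1 + sin(3*c/7) - 27*exp(-2*c/9)/8


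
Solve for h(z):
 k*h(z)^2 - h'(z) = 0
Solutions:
 h(z) = -1/(C1 + k*z)


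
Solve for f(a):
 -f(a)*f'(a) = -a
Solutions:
 f(a) = -sqrt(C1 + a^2)
 f(a) = sqrt(C1 + a^2)


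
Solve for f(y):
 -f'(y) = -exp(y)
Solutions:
 f(y) = C1 + exp(y)


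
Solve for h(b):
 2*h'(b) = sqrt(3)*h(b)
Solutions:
 h(b) = C1*exp(sqrt(3)*b/2)


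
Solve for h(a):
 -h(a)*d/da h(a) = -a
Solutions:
 h(a) = -sqrt(C1 + a^2)
 h(a) = sqrt(C1 + a^2)


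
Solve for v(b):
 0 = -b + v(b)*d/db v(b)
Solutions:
 v(b) = -sqrt(C1 + b^2)
 v(b) = sqrt(C1 + b^2)


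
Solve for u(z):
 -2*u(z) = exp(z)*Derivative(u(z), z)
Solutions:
 u(z) = C1*exp(2*exp(-z))


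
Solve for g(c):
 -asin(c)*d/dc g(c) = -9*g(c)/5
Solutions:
 g(c) = C1*exp(9*Integral(1/asin(c), c)/5)


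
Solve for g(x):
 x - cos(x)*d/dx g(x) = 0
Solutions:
 g(x) = C1 + Integral(x/cos(x), x)


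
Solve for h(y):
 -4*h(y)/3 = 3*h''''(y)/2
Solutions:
 h(y) = (C1*sin(2^(1/4)*sqrt(3)*y/3) + C2*cos(2^(1/4)*sqrt(3)*y/3))*exp(-2^(1/4)*sqrt(3)*y/3) + (C3*sin(2^(1/4)*sqrt(3)*y/3) + C4*cos(2^(1/4)*sqrt(3)*y/3))*exp(2^(1/4)*sqrt(3)*y/3)


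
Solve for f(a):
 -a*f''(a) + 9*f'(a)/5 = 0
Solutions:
 f(a) = C1 + C2*a^(14/5)


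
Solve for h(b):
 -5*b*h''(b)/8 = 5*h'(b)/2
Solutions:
 h(b) = C1 + C2/b^3


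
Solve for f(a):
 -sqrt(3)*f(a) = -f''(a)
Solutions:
 f(a) = C1*exp(-3^(1/4)*a) + C2*exp(3^(1/4)*a)


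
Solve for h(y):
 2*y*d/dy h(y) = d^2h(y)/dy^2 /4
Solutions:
 h(y) = C1 + C2*erfi(2*y)


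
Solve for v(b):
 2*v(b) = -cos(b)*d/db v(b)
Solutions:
 v(b) = C1*(sin(b) - 1)/(sin(b) + 1)


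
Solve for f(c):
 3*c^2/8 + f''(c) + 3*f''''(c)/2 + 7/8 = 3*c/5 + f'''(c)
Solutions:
 f(c) = C1 + C2*c - c^4/32 - c^3/40 + c^2/20 + (C3*sin(sqrt(5)*c/3) + C4*cos(sqrt(5)*c/3))*exp(c/3)


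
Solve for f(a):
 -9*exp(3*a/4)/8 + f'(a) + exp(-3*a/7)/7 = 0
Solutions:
 f(a) = C1 + 3*exp(3*a/4)/2 + exp(-3*a/7)/3


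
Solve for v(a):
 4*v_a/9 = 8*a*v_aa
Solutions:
 v(a) = C1 + C2*a^(19/18)


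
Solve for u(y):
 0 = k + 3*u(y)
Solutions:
 u(y) = -k/3


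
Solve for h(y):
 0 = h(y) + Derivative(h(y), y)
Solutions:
 h(y) = C1*exp(-y)


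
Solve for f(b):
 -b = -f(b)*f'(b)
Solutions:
 f(b) = -sqrt(C1 + b^2)
 f(b) = sqrt(C1 + b^2)


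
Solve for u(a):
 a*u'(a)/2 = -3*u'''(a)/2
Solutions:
 u(a) = C1 + Integral(C2*airyai(-3^(2/3)*a/3) + C3*airybi(-3^(2/3)*a/3), a)


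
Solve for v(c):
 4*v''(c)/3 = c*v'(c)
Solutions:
 v(c) = C1 + C2*erfi(sqrt(6)*c/4)


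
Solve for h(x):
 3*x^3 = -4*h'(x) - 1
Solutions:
 h(x) = C1 - 3*x^4/16 - x/4


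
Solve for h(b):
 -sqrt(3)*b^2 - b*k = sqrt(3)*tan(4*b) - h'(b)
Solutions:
 h(b) = C1 + sqrt(3)*b^3/3 + b^2*k/2 - sqrt(3)*log(cos(4*b))/4


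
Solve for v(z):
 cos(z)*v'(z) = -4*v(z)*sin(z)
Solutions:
 v(z) = C1*cos(z)^4


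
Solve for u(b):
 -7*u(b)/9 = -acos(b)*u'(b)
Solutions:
 u(b) = C1*exp(7*Integral(1/acos(b), b)/9)


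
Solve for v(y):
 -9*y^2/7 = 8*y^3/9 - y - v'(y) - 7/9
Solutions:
 v(y) = C1 + 2*y^4/9 + 3*y^3/7 - y^2/2 - 7*y/9


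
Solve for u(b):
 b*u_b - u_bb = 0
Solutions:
 u(b) = C1 + C2*erfi(sqrt(2)*b/2)


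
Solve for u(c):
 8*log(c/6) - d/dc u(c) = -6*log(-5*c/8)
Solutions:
 u(c) = C1 + 14*c*log(c) + 2*c*(-log(663552) - 7 + 3*log(5) + 3*I*pi)


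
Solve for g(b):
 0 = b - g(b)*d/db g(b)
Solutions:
 g(b) = -sqrt(C1 + b^2)
 g(b) = sqrt(C1 + b^2)


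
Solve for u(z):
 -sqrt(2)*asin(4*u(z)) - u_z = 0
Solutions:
 Integral(1/asin(4*_y), (_y, u(z))) = C1 - sqrt(2)*z


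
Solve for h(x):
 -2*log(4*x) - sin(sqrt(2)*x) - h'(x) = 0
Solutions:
 h(x) = C1 - 2*x*log(x) - 4*x*log(2) + 2*x + sqrt(2)*cos(sqrt(2)*x)/2


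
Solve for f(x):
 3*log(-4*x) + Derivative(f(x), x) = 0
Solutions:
 f(x) = C1 - 3*x*log(-x) + 3*x*(1 - 2*log(2))


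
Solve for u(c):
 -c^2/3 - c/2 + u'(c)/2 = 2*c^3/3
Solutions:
 u(c) = C1 + c^4/3 + 2*c^3/9 + c^2/2


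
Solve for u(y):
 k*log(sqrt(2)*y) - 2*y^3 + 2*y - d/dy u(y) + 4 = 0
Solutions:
 u(y) = C1 + k*y*log(y) - k*y + k*y*log(2)/2 - y^4/2 + y^2 + 4*y


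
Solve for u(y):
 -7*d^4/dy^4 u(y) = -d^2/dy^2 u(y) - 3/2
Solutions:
 u(y) = C1 + C2*y + C3*exp(-sqrt(7)*y/7) + C4*exp(sqrt(7)*y/7) - 3*y^2/4


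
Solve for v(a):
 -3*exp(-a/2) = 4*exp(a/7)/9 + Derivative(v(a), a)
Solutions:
 v(a) = C1 - 28*exp(a/7)/9 + 6*exp(-a/2)


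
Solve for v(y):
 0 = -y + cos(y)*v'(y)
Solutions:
 v(y) = C1 + Integral(y/cos(y), y)


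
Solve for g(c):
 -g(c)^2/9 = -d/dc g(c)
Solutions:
 g(c) = -9/(C1 + c)


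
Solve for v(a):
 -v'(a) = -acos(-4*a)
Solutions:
 v(a) = C1 + a*acos(-4*a) + sqrt(1 - 16*a^2)/4


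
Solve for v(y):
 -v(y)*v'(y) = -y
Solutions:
 v(y) = -sqrt(C1 + y^2)
 v(y) = sqrt(C1 + y^2)


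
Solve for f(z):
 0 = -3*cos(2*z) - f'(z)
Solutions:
 f(z) = C1 - 3*sin(2*z)/2


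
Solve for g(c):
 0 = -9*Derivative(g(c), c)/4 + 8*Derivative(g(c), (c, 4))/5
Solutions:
 g(c) = C1 + C4*exp(90^(1/3)*c/4) + (C2*sin(3*10^(1/3)*3^(1/6)*c/8) + C3*cos(3*10^(1/3)*3^(1/6)*c/8))*exp(-90^(1/3)*c/8)


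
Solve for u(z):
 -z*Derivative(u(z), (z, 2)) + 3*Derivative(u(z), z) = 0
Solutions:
 u(z) = C1 + C2*z^4


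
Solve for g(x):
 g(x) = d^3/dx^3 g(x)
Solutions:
 g(x) = C3*exp(x) + (C1*sin(sqrt(3)*x/2) + C2*cos(sqrt(3)*x/2))*exp(-x/2)


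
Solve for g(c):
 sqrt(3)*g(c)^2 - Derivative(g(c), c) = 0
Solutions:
 g(c) = -1/(C1 + sqrt(3)*c)


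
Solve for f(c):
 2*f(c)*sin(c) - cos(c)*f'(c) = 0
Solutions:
 f(c) = C1/cos(c)^2


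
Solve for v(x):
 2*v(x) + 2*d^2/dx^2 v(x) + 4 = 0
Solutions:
 v(x) = C1*sin(x) + C2*cos(x) - 2


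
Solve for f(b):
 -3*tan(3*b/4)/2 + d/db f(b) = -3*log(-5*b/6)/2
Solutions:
 f(b) = C1 - 3*b*log(-b)/2 - 2*b*log(5) + 3*b/2 + b*log(30)/2 + b*log(6) - 2*log(cos(3*b/4))


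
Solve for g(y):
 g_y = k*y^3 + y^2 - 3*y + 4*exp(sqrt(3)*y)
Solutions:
 g(y) = C1 + k*y^4/4 + y^3/3 - 3*y^2/2 + 4*sqrt(3)*exp(sqrt(3)*y)/3


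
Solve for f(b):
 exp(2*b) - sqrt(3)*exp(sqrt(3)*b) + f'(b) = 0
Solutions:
 f(b) = C1 - exp(2*b)/2 + exp(sqrt(3)*b)


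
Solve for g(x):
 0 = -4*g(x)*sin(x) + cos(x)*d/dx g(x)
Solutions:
 g(x) = C1/cos(x)^4


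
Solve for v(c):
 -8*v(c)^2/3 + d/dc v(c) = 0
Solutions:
 v(c) = -3/(C1 + 8*c)


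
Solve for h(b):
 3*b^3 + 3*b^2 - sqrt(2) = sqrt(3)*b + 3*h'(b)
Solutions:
 h(b) = C1 + b^4/4 + b^3/3 - sqrt(3)*b^2/6 - sqrt(2)*b/3


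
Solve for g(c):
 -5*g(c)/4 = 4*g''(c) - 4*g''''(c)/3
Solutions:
 g(c) = C1*exp(-c*sqrt(6 + sqrt(51))/2) + C2*exp(c*sqrt(6 + sqrt(51))/2) + C3*sin(c*sqrt(-6 + sqrt(51))/2) + C4*cos(c*sqrt(-6 + sqrt(51))/2)


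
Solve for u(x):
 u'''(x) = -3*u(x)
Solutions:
 u(x) = C3*exp(-3^(1/3)*x) + (C1*sin(3^(5/6)*x/2) + C2*cos(3^(5/6)*x/2))*exp(3^(1/3)*x/2)


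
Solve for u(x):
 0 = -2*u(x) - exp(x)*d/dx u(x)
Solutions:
 u(x) = C1*exp(2*exp(-x))


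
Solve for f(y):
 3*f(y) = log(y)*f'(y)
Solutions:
 f(y) = C1*exp(3*li(y))


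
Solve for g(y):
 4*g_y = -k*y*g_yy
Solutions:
 g(y) = C1 + y^(((re(k) - 4)*re(k) + im(k)^2)/(re(k)^2 + im(k)^2))*(C2*sin(4*log(y)*Abs(im(k))/(re(k)^2 + im(k)^2)) + C3*cos(4*log(y)*im(k)/(re(k)^2 + im(k)^2)))


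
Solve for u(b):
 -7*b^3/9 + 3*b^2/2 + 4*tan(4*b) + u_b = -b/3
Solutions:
 u(b) = C1 + 7*b^4/36 - b^3/2 - b^2/6 + log(cos(4*b))


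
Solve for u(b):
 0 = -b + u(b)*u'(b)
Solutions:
 u(b) = -sqrt(C1 + b^2)
 u(b) = sqrt(C1 + b^2)


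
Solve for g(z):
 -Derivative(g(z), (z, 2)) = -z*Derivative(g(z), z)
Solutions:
 g(z) = C1 + C2*erfi(sqrt(2)*z/2)


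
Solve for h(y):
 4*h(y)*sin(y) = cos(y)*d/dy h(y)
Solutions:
 h(y) = C1/cos(y)^4


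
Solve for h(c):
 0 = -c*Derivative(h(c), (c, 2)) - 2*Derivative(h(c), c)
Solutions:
 h(c) = C1 + C2/c


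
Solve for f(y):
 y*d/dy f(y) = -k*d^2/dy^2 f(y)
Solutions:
 f(y) = C1 + C2*sqrt(k)*erf(sqrt(2)*y*sqrt(1/k)/2)


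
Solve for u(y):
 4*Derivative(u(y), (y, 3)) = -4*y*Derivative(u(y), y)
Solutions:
 u(y) = C1 + Integral(C2*airyai(-y) + C3*airybi(-y), y)


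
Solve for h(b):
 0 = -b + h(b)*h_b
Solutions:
 h(b) = -sqrt(C1 + b^2)
 h(b) = sqrt(C1 + b^2)


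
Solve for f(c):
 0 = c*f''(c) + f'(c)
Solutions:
 f(c) = C1 + C2*log(c)


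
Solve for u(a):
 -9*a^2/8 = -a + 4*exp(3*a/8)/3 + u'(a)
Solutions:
 u(a) = C1 - 3*a^3/8 + a^2/2 - 32*exp(3*a/8)/9


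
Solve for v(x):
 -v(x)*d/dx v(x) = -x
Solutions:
 v(x) = -sqrt(C1 + x^2)
 v(x) = sqrt(C1 + x^2)


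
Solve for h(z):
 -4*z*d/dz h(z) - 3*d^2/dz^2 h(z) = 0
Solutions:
 h(z) = C1 + C2*erf(sqrt(6)*z/3)


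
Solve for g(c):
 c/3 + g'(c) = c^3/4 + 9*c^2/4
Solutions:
 g(c) = C1 + c^4/16 + 3*c^3/4 - c^2/6


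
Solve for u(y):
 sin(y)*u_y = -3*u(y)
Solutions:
 u(y) = C1*(cos(y) + 1)^(3/2)/(cos(y) - 1)^(3/2)


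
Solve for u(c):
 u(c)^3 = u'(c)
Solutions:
 u(c) = -sqrt(2)*sqrt(-1/(C1 + c))/2
 u(c) = sqrt(2)*sqrt(-1/(C1 + c))/2


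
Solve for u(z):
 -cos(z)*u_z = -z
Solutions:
 u(z) = C1 + Integral(z/cos(z), z)


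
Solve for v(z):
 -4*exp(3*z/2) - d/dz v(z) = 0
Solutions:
 v(z) = C1 - 8*exp(3*z/2)/3


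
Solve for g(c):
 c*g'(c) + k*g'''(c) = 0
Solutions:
 g(c) = C1 + Integral(C2*airyai(c*(-1/k)^(1/3)) + C3*airybi(c*(-1/k)^(1/3)), c)


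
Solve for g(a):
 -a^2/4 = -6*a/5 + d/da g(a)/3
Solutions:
 g(a) = C1 - a^3/4 + 9*a^2/5


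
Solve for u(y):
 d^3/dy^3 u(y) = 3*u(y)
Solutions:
 u(y) = C3*exp(3^(1/3)*y) + (C1*sin(3^(5/6)*y/2) + C2*cos(3^(5/6)*y/2))*exp(-3^(1/3)*y/2)


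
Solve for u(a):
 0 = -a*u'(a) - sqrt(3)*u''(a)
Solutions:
 u(a) = C1 + C2*erf(sqrt(2)*3^(3/4)*a/6)


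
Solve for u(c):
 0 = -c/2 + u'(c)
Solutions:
 u(c) = C1 + c^2/4


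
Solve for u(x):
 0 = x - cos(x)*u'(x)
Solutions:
 u(x) = C1 + Integral(x/cos(x), x)


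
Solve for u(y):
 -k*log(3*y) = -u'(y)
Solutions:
 u(y) = C1 + k*y*log(y) - k*y + k*y*log(3)


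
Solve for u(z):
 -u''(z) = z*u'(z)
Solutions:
 u(z) = C1 + C2*erf(sqrt(2)*z/2)


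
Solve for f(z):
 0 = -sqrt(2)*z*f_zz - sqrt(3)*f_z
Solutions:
 f(z) = C1 + C2*z^(1 - sqrt(6)/2)


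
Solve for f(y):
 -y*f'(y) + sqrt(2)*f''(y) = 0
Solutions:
 f(y) = C1 + C2*erfi(2^(1/4)*y/2)


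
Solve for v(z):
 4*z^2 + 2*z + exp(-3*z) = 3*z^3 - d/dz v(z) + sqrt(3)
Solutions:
 v(z) = C1 + 3*z^4/4 - 4*z^3/3 - z^2 + sqrt(3)*z + exp(-3*z)/3


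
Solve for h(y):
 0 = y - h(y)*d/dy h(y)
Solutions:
 h(y) = -sqrt(C1 + y^2)
 h(y) = sqrt(C1 + y^2)


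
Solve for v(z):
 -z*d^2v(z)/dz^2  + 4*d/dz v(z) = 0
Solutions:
 v(z) = C1 + C2*z^5


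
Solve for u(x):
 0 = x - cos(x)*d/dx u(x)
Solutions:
 u(x) = C1 + Integral(x/cos(x), x)


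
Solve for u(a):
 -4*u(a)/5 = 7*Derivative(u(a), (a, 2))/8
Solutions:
 u(a) = C1*sin(4*sqrt(70)*a/35) + C2*cos(4*sqrt(70)*a/35)


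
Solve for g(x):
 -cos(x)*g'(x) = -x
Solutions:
 g(x) = C1 + Integral(x/cos(x), x)


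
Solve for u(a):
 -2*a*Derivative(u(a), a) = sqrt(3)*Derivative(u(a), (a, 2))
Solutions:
 u(a) = C1 + C2*erf(3^(3/4)*a/3)


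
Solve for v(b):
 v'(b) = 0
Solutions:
 v(b) = C1


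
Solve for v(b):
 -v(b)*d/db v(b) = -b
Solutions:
 v(b) = -sqrt(C1 + b^2)
 v(b) = sqrt(C1 + b^2)


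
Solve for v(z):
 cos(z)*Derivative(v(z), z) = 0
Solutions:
 v(z) = C1


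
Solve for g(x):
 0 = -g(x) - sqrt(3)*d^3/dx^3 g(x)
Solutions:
 g(x) = C3*exp(-3^(5/6)*x/3) + (C1*sin(3^(1/3)*x/2) + C2*cos(3^(1/3)*x/2))*exp(3^(5/6)*x/6)


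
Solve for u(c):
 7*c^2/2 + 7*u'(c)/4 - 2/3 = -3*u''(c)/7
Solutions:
 u(c) = C1 + C2*exp(-49*c/12) - 2*c^3/3 + 24*c^2/49 + 1016*c/7203


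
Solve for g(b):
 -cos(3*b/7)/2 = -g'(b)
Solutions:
 g(b) = C1 + 7*sin(3*b/7)/6


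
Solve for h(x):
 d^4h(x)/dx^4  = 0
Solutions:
 h(x) = C1 + C2*x + C3*x^2 + C4*x^3


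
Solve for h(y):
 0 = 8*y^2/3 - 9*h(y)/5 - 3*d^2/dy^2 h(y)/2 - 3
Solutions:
 h(y) = C1*sin(sqrt(30)*y/5) + C2*cos(sqrt(30)*y/5) + 40*y^2/27 - 335/81


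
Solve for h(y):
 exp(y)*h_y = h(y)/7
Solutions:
 h(y) = C1*exp(-exp(-y)/7)


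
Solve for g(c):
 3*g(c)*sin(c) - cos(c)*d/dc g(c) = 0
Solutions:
 g(c) = C1/cos(c)^3


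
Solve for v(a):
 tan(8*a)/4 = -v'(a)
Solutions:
 v(a) = C1 + log(cos(8*a))/32


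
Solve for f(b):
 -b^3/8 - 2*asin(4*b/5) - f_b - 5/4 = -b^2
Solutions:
 f(b) = C1 - b^4/32 + b^3/3 - 2*b*asin(4*b/5) - 5*b/4 - sqrt(25 - 16*b^2)/2


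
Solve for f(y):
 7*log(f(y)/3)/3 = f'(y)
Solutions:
 3*Integral(1/(-log(_y) + log(3)), (_y, f(y)))/7 = C1 - y


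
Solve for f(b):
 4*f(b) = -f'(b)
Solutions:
 f(b) = C1*exp(-4*b)


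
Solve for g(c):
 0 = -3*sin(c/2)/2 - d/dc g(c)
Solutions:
 g(c) = C1 + 3*cos(c/2)


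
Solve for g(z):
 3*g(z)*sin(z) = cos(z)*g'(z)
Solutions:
 g(z) = C1/cos(z)^3


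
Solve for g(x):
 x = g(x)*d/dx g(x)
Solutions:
 g(x) = -sqrt(C1 + x^2)
 g(x) = sqrt(C1 + x^2)


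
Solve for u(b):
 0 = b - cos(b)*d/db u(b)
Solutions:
 u(b) = C1 + Integral(b/cos(b), b)


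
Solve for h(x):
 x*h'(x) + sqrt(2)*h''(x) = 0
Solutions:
 h(x) = C1 + C2*erf(2^(1/4)*x/2)


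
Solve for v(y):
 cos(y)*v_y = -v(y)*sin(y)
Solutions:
 v(y) = C1*cos(y)


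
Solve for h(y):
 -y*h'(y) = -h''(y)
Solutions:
 h(y) = C1 + C2*erfi(sqrt(2)*y/2)


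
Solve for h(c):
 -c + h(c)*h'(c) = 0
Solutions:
 h(c) = -sqrt(C1 + c^2)
 h(c) = sqrt(C1 + c^2)


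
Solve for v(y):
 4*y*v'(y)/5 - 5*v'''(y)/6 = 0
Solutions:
 v(y) = C1 + Integral(C2*airyai(2*15^(1/3)*y/5) + C3*airybi(2*15^(1/3)*y/5), y)


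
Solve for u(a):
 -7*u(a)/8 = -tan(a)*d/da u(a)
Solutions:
 u(a) = C1*sin(a)^(7/8)


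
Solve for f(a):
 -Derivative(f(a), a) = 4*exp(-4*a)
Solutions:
 f(a) = C1 + exp(-4*a)


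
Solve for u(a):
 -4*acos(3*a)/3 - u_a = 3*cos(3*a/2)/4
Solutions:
 u(a) = C1 - 4*a*acos(3*a)/3 + 4*sqrt(1 - 9*a^2)/9 - sin(3*a/2)/2


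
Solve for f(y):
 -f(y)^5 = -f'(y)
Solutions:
 f(y) = -(-1/(C1 + 4*y))^(1/4)
 f(y) = (-1/(C1 + 4*y))^(1/4)
 f(y) = -I*(-1/(C1 + 4*y))^(1/4)
 f(y) = I*(-1/(C1 + 4*y))^(1/4)


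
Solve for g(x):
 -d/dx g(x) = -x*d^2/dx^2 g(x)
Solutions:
 g(x) = C1 + C2*x^2


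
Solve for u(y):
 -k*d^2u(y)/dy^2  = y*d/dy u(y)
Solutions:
 u(y) = C1 + C2*sqrt(k)*erf(sqrt(2)*y*sqrt(1/k)/2)


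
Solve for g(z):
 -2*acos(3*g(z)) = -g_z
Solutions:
 Integral(1/acos(3*_y), (_y, g(z))) = C1 + 2*z


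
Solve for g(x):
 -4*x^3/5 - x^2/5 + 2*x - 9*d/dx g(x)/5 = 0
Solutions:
 g(x) = C1 - x^4/9 - x^3/27 + 5*x^2/9


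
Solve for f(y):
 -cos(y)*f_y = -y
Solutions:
 f(y) = C1 + Integral(y/cos(y), y)


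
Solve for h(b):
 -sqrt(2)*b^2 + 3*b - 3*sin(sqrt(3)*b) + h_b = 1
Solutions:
 h(b) = C1 + sqrt(2)*b^3/3 - 3*b^2/2 + b - sqrt(3)*cos(sqrt(3)*b)


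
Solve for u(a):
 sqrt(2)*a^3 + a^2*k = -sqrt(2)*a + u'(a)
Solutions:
 u(a) = C1 + sqrt(2)*a^4/4 + a^3*k/3 + sqrt(2)*a^2/2


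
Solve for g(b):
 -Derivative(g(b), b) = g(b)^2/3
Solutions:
 g(b) = 3/(C1 + b)


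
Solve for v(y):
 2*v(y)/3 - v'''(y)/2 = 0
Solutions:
 v(y) = C3*exp(6^(2/3)*y/3) + (C1*sin(2^(2/3)*3^(1/6)*y/2) + C2*cos(2^(2/3)*3^(1/6)*y/2))*exp(-6^(2/3)*y/6)


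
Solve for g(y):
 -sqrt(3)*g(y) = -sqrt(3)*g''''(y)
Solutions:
 g(y) = C1*exp(-y) + C2*exp(y) + C3*sin(y) + C4*cos(y)


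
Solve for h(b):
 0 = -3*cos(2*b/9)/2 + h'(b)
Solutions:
 h(b) = C1 + 27*sin(2*b/9)/4


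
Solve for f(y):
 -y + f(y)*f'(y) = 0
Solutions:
 f(y) = -sqrt(C1 + y^2)
 f(y) = sqrt(C1 + y^2)


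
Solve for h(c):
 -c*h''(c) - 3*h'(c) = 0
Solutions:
 h(c) = C1 + C2/c^2


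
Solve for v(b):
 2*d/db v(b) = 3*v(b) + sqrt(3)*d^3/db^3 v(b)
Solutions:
 v(b) = C1*exp(b*(4*6^(1/3)/(sqrt(729 - 32*sqrt(3)) + 27)^(1/3) + 2^(2/3)*3^(1/6)*(sqrt(729 - 32*sqrt(3)) + 27)^(1/3))/12)*sin(b*(-6^(2/3)*(sqrt(729 - 32*sqrt(3)) + 27)^(1/3) + 4*2^(1/3)*3^(5/6)/(sqrt(729 - 32*sqrt(3)) + 27)^(1/3))/12) + C2*exp(b*(4*6^(1/3)/(sqrt(729 - 32*sqrt(3)) + 27)^(1/3) + 2^(2/3)*3^(1/6)*(sqrt(729 - 32*sqrt(3)) + 27)^(1/3))/12)*cos(b*(-6^(2/3)*(sqrt(729 - 32*sqrt(3)) + 27)^(1/3) + 4*2^(1/3)*3^(5/6)/(sqrt(729 - 32*sqrt(3)) + 27)^(1/3))/12) + C3*exp(-b*(4*6^(1/3)/(sqrt(729 - 32*sqrt(3)) + 27)^(1/3) + 2^(2/3)*3^(1/6)*(sqrt(729 - 32*sqrt(3)) + 27)^(1/3))/6)


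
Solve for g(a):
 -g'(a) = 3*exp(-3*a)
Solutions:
 g(a) = C1 + exp(-3*a)


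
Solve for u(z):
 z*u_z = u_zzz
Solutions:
 u(z) = C1 + Integral(C2*airyai(z) + C3*airybi(z), z)


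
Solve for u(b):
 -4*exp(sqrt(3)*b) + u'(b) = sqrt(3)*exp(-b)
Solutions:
 u(b) = C1 + 4*sqrt(3)*exp(sqrt(3)*b)/3 - sqrt(3)*exp(-b)


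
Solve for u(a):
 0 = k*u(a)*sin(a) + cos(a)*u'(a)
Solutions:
 u(a) = C1*exp(k*log(cos(a)))


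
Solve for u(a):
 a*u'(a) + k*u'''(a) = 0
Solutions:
 u(a) = C1 + Integral(C2*airyai(a*(-1/k)^(1/3)) + C3*airybi(a*(-1/k)^(1/3)), a)


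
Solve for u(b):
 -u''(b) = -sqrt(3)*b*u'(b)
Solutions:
 u(b) = C1 + C2*erfi(sqrt(2)*3^(1/4)*b/2)


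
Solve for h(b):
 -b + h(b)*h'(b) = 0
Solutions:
 h(b) = -sqrt(C1 + b^2)
 h(b) = sqrt(C1 + b^2)


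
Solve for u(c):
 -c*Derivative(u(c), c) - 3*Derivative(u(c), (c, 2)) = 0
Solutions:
 u(c) = C1 + C2*erf(sqrt(6)*c/6)


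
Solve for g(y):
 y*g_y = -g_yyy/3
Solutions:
 g(y) = C1 + Integral(C2*airyai(-3^(1/3)*y) + C3*airybi(-3^(1/3)*y), y)


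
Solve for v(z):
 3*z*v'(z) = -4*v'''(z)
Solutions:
 v(z) = C1 + Integral(C2*airyai(-6^(1/3)*z/2) + C3*airybi(-6^(1/3)*z/2), z)


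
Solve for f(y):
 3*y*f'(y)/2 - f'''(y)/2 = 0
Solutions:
 f(y) = C1 + Integral(C2*airyai(3^(1/3)*y) + C3*airybi(3^(1/3)*y), y)


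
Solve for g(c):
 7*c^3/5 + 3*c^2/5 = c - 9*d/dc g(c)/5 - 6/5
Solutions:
 g(c) = C1 - 7*c^4/36 - c^3/9 + 5*c^2/18 - 2*c/3


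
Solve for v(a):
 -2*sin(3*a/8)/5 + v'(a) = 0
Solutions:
 v(a) = C1 - 16*cos(3*a/8)/15


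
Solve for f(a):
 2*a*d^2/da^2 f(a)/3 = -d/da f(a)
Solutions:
 f(a) = C1 + C2/sqrt(a)


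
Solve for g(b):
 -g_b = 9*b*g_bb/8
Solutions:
 g(b) = C1 + C2*b^(1/9)


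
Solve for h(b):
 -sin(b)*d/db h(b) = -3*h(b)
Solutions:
 h(b) = C1*(cos(b) - 1)^(3/2)/(cos(b) + 1)^(3/2)
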